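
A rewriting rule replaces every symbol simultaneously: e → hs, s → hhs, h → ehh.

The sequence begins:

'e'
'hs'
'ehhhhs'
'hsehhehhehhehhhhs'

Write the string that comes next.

ehhhhshsehhehhhsehhehhhsehhehhhsehhehhehhehhhhs

Replace each of the 17 characters of hsehhehhehhehhhhs in place — ehh hhs hs ehh ehh hs ehh ehh hs ehh ehh hs ehh ehh ehh ehh hhs — and concatenate.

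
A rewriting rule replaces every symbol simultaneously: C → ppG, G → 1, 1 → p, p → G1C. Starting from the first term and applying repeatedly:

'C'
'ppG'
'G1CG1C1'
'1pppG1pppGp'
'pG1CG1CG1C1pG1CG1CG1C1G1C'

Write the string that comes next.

Replace each of the 25 characters of pG1CG1CG1C1pG1CG1CG1C1G1C in place — G1C 1 p ppG 1 p ppG 1 p ppG p G1C 1 p ppG 1 p ppG 1 p ppG p 1 p ppG — and concatenate.

G1C1pppG1pppG1pppGpG1C1pppG1pppG1pppGp1pppG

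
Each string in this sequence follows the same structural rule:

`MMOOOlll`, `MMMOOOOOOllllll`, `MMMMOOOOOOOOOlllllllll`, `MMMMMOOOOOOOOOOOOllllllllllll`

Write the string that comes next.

MMMMMMOOOOOOOOOOOOOOOlllllllllllllll

The n-th term is n+1 M's then 3n O's then 3n l's (n = 1, 2, …).
Setting n = 5 gives 6, 15, 15 characters in each block.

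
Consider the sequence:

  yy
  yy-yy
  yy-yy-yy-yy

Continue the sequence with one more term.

Every step duplicates the string with '-' between the halves.
So the next term is two copies of yy-yy-yy-yy with '-' between the halves.

yy-yy-yy-yy-yy-yy-yy-yy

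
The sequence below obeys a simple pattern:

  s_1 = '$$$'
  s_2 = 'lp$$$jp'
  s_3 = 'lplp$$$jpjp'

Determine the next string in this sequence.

lplplp$$$jpjpjp

Each term wraps the previous one in lp on the left and jp on the right.
One more step from lplp$$$jpjp gives the answer.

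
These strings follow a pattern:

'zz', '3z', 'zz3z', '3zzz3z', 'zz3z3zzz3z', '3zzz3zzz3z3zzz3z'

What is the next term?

zz3z3zzz3z3zzz3zzz3z3zzz3z

This is a Fibonacci-style word recurrence s(k) = s(k−2)·s(k−1): e.g. zz·3z = zz3z.
Continuing: zz3z3zzz3z · 3zzz3zzz3z3zzz3z gives term 7.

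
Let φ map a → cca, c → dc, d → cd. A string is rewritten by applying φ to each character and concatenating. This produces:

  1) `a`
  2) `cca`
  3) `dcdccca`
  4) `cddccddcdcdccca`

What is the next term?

dccdcddcdccdcddccddccddcdcdccca

Applying the rule to each of the 15 symbols of cddccddcdcdccca gives the pieces dc cd cd dc dc cd cd dc cd dc cd dc dc dc cca, which concatenate to the answer.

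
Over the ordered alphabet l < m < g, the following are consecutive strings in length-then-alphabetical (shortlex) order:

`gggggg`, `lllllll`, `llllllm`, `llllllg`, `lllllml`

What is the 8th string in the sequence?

lllllgl

Continuing the enumeration 3 steps past lllllml: lllllml → lllllmm → lllllmg → (answer).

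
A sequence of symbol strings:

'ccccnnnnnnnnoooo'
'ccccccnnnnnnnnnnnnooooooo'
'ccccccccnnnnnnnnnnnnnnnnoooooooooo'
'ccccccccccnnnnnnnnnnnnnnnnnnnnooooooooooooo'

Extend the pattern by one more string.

ccccccccccccnnnnnnnnnnnnnnnnnnnnnnnnoooooooooooooooo

Term n consists of 2n c's, followed by 4n n's, followed by 3n-2 o's, where the shown terms are n = 2, 3, 4, 5.
For the next term, n = 6, so the run lengths are 12, 24, 16.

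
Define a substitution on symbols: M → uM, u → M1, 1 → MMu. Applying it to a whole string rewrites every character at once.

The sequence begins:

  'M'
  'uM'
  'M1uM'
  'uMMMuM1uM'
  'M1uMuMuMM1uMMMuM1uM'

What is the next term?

Rewriting the 19 symbols of M1uMuMuMM1uMMMuM1uM one by one yields uM MMu M1 uM M1 uM M1 uM uM MMu M1 uM uM uM M1 uM MMu M1 uM; concatenated:

uMMMuM1uMM1uMM1uMuMMMuM1uMuMuMM1uMMMuM1uM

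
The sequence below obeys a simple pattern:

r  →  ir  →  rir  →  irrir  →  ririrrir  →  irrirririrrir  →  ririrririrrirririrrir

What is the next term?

This is a Fibonacci-style word recurrence s(k) = s(k−2)·s(k−1): e.g. r·ir = rir.
Continuing: irrirririrrir · ririrririrrirririrrir gives term 8.

irrirririrrirririrririrrirririrrir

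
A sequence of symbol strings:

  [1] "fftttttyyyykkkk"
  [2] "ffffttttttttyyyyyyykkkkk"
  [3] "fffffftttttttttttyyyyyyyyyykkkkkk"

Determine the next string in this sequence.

ffffffffttttttttttttttyyyyyyyyyyyyykkkkkkk

Reading off run lengths: f runs 2, 4, 6; t runs 5, 8, 11; y runs 4, 7, 10; k runs 4, 5, 6 — each is linear in n (n = 1, 2, …).
At n = 4 the blocks have lengths 8, 14, 13, 7.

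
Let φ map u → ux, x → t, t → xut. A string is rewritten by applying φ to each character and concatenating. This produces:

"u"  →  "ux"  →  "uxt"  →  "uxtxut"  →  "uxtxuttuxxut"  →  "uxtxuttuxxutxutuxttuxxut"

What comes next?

Replace each of the 24 characters of uxtxuttuxxutxutuxttuxxut in place — ux t xut t ux xut xut ux t t ux xut t ux xut ux t xut xut ux t t ux xut — and concatenate.

uxtxuttuxxutxutuxttuxxuttuxxutuxtxutxutuxttuxxut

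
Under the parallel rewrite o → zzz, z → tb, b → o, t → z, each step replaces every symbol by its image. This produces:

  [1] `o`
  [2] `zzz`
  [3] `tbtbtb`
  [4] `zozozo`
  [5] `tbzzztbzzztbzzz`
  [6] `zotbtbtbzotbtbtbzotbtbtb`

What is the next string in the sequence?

φ(zotbtbtbzotbtbtbzotbtbtb) expands symbol-by-symbol to tb zzz z o z o z o tb zzz z o z o z o tb zzz z o z o z o; joining the 24 pieces gives the next term.

tbzzzzozozotbzzzzozozotbzzzzozozo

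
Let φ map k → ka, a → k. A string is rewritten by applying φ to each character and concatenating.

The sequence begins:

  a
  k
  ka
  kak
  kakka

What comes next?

kakkakak

Rewriting each symbol of kakka: k→ka, a→k, k→ka, k→ka, a→k, which concatenates to ka k ka ka k.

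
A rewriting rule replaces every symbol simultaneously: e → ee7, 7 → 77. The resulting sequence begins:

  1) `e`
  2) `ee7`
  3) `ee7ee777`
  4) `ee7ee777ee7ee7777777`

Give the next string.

ee7ee777ee7ee7777777ee7ee777ee7ee777777777777777

Applying the rule to each of the 20 symbols of ee7ee777ee7ee7777777 gives the pieces ee7 ee7 77 ee7 ee7 77 77 77 ee7 ee7 77 ee7 ee7 77 77 77 77 77 77 77, which concatenate to the answer.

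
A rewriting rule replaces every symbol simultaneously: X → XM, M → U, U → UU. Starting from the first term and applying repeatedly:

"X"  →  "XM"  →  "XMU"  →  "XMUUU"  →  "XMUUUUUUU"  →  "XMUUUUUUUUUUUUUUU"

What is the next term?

XMUUUUUUUUUUUUUUUUUUUUUUUUUUUUUUU

φ(XMUUUUUUUUUUUUUUU) expands symbol-by-symbol to XM U UU UU UU UU UU UU UU UU UU UU UU UU UU UU UU; joining the 17 pieces gives the next term.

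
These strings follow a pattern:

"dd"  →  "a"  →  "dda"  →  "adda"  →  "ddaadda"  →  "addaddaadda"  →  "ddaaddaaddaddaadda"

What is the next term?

addaddaaddaddaaddaaddaddaadda

From term 3 onward, concatenate the second-to-last term with the last: dd·a = dda, a·dda = adda, …
Continuing: addaddaadda · ddaaddaaddaddaadda gives term 8.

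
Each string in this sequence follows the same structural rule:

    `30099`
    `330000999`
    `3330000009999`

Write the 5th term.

333330000000000999999

Each string has the form 3^{n} 0^{2n} 9^{n+1} (n = 1, 2, …).
At n = 5 the blocks have lengths 5, 10, 6.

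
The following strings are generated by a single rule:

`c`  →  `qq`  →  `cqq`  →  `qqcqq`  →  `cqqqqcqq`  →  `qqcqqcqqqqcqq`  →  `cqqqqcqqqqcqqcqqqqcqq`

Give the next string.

qqcqqcqqqqcqqcqqqqcqqqqcqqcqqqqcqq

Each term (from the third on) is the two preceding terms concatenated in order: term 3 = c·qq = cqq.
So term 8 is qqcqqcqqqqcqq·cqqqqcqqqqcqqcqqqqcqq.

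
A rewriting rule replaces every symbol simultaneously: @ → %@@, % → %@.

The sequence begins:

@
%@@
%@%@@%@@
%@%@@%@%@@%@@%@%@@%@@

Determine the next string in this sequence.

%@%@@%@%@@%@@%@%@@%@%@@%@@%@%@@%@@%@%@@%@%@@%@@%@%@@%@@

Applying the rule to each of the 21 symbols of %@%@@%@%@@%@@%@%@@%@@ gives the pieces %@ %@@ %@ %@@ %@@ %@ %@@ %@ %@@ %@@ %@ %@@ %@@ %@ %@@ %@ %@@ %@@ %@ %@@ %@@, which concatenate to the answer.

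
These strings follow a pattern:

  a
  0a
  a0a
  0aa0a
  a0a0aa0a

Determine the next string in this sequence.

0aa0aa0a0aa0a

From term 3 onward, concatenate the second-to-last term with the last: a·0a = a0a, 0a·a0a = 0aa0a, …
Continuing: 0aa0a · a0a0aa0a gives term 6.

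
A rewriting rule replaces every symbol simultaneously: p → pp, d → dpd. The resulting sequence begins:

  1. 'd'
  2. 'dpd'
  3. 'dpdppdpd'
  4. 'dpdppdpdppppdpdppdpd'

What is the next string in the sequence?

dpdppdpdppppdpdppdpdppppppppdpdppdpdppppdpdppdpd

Replace each of the 20 characters of dpdppdpdppppdpdppdpd in place — dpd pp dpd pp pp dpd pp dpd pp pp pp pp dpd pp dpd pp pp dpd pp dpd — and concatenate.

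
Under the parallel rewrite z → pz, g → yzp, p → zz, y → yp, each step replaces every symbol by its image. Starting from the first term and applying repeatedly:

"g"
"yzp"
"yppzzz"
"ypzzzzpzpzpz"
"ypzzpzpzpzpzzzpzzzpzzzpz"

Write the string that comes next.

Applying the rule to each of the 24 symbols of ypzzpzpzpzpzzzpzzzpzzzpz gives the pieces yp zz pz pz zz pz zz pz zz pz zz pz pz pz zz pz pz pz zz pz pz pz zz pz, which concatenate to the answer.

ypzzpzpzzzpzzzpzzzpzzzpzpzpzzzpzpzpzzzpzpzpzzzpz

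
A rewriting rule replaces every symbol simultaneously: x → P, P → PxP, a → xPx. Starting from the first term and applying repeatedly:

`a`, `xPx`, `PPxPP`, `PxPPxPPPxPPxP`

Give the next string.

PxPPPxPPxPPPxPPxPPxPPPxPPxPPPxP

Applying the rule to each of the 13 symbols of PxPPxPPPxPPxP gives the pieces PxP P PxP PxP P PxP PxP PxP P PxP PxP P PxP, which concatenate to the answer.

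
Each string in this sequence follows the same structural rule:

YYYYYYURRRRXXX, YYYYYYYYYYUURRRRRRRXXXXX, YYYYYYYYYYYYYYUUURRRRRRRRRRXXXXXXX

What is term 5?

The n-th term is 4n-2 Y's then n-1 U's then 3n-2 R's then 2n-1 X's, where the shown terms are n = 2, 3, 4.
At n = 6 the blocks have lengths 22, 5, 16, 11.

YYYYYYYYYYYYYYYYYYYYYYUUUUURRRRRRRRRRRRRRRRXXXXXXXXXXX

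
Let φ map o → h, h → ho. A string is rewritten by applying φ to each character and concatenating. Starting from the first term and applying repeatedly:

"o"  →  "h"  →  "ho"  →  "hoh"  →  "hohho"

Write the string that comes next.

hohhohoh

Expanding hohho: h→ho, o→h, h→ho, h→ho, o→h. Concatenated: ho h ho ho h.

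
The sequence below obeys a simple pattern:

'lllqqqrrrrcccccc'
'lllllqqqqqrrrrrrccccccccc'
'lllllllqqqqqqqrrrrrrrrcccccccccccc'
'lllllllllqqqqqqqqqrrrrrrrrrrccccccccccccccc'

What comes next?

lllllllllllqqqqqqqqqqqrrrrrrrrrrrrcccccccccccccccccc

The n-th term is 2n-1 l's then 2n-1 q's then 2n r's then 3n c's, where the shown terms are n = 2, 3, 4, 5.
For the next term, n = 6, so the run lengths are 11, 11, 12, 18.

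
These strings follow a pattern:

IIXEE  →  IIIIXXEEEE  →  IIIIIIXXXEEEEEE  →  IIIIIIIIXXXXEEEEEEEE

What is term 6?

Reading off run lengths: I runs 2, 4, 6, 8; X runs 1, 2, 3, 4; E runs 2, 4, 6, 8 — each is linear in n (n = 1, 2, …).
At n = 6 the blocks have lengths 12, 6, 12.

IIIIIIIIIIIIXXXXXXEEEEEEEEEEEE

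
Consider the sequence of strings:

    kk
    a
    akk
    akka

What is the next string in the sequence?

Each term (from the third on) is the previous term followed by the one before it: term 3 = a·kk = akk.
Continuing: akka · akk gives term 5.

akkaakk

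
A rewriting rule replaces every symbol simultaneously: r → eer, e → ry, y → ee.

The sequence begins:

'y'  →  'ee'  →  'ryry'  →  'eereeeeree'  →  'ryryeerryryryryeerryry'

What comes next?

Applying the rule to each of the 22 symbols of ryryeerryryryryeerryry gives the pieces eer ee eer ee ry ry eer eer ee eer ee eer ee eer ee ry ry eer eer ee eer ee, which concatenate to the answer.

eereeeereeryryeereereeeereeeereeeereeryryeereereeeeree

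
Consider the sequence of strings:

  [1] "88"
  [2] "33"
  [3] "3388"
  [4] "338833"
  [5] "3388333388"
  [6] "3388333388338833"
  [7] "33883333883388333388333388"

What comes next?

From term 3 onward, concatenate the last term with the second-to-last: 33·88 = 3388, 3388·33 = 338833, …
Continuing: 33883333883388333388333388 · 3388333388338833 gives term 8.

338833338833883333883333883388333388338833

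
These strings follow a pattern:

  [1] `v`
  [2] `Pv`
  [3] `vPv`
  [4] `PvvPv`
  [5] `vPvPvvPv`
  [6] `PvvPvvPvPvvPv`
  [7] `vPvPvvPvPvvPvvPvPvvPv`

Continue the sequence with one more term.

PvvPvvPvPvvPvvPvPvvPvPvvPvvPvPvvPv

This is a Fibonacci-style word recurrence s(k) = s(k−2)·s(k−1): e.g. v·Pv = vPv.
So term 8 is PvvPvvPvPvvPv·vPvPvvPvPvvPvvPvPvvPv.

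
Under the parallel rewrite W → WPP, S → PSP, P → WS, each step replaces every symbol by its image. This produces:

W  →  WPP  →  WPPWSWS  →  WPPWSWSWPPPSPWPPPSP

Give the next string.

Replace each of the 19 characters of WPPWSWSWPPPSPWPPPSP in place — WPP WS WS WPP PSP WPP PSP WPP WS WS WS PSP WS WPP WS WS WS PSP WS — and concatenate.

WPPWSWSWPPPSPWPPPSPWPPWSWSWSPSPWSWPPWSWSWSPSPWS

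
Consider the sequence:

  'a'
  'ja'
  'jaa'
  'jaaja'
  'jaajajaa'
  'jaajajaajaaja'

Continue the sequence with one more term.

jaajajaajaajajaajajaa

This is a Fibonacci-style word recurrence s(k) = s(k−1)·s(k−2): e.g. ja·a = jaa.
So term 7 is jaajajaajaaja·jaajajaa.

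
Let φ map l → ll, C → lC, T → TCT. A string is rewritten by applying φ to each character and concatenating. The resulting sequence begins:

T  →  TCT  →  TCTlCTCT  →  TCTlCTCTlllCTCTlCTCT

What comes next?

TCTlCTCTlllCTCTlCTCTlllllllCTCTlCTCTlllCTCTlCTCT

Applying the rule to each of the 20 symbols of TCTlCTCTlllCTCTlCTCT gives the pieces TCT lC TCT ll lC TCT lC TCT ll ll ll lC TCT lC TCT ll lC TCT lC TCT, which concatenate to the answer.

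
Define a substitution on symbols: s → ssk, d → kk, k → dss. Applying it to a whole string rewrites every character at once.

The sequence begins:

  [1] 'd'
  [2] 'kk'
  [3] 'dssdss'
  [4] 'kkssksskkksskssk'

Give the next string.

Replace each of the 16 characters of kkssksskkksskssk in place — dss dss ssk ssk dss ssk ssk dss dss dss ssk ssk dss ssk ssk dss — and concatenate.

dssdssssksskdssssksskdssdssdssssksskdssssksskdss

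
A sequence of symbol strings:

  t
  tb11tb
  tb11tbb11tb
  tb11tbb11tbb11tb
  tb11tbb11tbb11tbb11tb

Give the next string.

The strings grow by a fixed suffix b11tb each time.
Applying this once more to tb11tbb11tbb11tbb11tb:

tb11tbb11tbb11tbb11tbb11tb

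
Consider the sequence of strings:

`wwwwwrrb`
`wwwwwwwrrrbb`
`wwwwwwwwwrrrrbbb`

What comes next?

Term n consists of 2n+1 w's, followed by n r's, followed by n-1 b's, where the shown terms are n = 2, 3, 4.
Setting n = 5 gives 11, 5, 4 characters in each block.

wwwwwwwwwwwrrrrrbbbb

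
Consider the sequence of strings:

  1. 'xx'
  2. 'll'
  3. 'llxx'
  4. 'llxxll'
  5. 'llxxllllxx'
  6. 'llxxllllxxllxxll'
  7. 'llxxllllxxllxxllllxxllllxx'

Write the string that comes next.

This is a Fibonacci-style word recurrence s(k) = s(k−1)·s(k−2): e.g. ll·xx = llxx.
So term 8 is llxxllllxxllxxllllxxllllxx·llxxllllxxllxxll.

llxxllllxxllxxllllxxllllxxllxxllllxxllxxll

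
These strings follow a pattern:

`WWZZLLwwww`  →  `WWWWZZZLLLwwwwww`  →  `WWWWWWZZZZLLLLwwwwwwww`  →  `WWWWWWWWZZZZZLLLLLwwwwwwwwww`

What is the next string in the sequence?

WWWWWWWWWWZZZZZZLLLLLLwwwwwwwwwwww

The n-th term is 2n-2 W's then n Z's then n L's then 2n w's, where the shown terms are n = 2, 3, 4, 5.
Setting n = 6 gives 10, 6, 6, 12 characters in each block.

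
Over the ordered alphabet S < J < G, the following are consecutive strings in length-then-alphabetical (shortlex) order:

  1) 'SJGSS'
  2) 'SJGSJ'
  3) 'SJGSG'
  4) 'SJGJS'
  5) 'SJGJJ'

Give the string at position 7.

SJGGS

Continuing the enumeration 2 steps past SJGJJ: SJGJJ → SJGJG → (answer).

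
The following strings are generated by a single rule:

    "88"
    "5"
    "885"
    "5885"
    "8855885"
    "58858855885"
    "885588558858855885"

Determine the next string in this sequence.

58858855885885588558858855885

This is a Fibonacci-style word recurrence s(k) = s(k−2)·s(k−1): e.g. 88·5 = 885.
So term 8 is 58858855885·885588558858855885.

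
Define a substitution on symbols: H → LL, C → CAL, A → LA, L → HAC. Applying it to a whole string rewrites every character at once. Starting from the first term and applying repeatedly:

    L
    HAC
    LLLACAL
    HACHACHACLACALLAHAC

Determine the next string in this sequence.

LLLACALLLLACALLLLACALHACLACALLAHACHACLALLLACAL

φ(HACHACHACLACALLAHAC) expands symbol-by-symbol to LL LA CAL LL LA CAL LL LA CAL HAC LA CAL LA HAC HAC LA LL LA CAL; joining the 19 pieces gives the next term.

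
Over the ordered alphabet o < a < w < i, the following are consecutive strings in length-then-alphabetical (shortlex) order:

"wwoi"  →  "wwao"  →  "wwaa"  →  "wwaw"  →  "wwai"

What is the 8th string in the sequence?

wwww

Advancing 3 positions from wwai through wwai → wwwo → wwwa reaches term 8.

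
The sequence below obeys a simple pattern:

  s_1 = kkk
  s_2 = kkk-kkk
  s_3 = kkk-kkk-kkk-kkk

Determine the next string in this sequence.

Each string is two copies of the previous one joined by '-'.
So the next term is two copies of kkk-kkk-kkk-kkk with '-' between the halves.

kkk-kkk-kkk-kkk-kkk-kkk-kkk-kkk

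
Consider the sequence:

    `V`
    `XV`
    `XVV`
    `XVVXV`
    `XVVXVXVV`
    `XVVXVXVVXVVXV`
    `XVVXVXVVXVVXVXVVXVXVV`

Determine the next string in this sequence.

XVVXVXVVXVVXVXVVXVXVVXVVXVXVVXVVXV

From term 3 onward, concatenate the last term with the second-to-last: XV·V = XVV, XVV·XV = XVVXV, …
The next term joins XVVXVXVVXVVXVXVVXVXVV and XVVXVXVVXVVXV.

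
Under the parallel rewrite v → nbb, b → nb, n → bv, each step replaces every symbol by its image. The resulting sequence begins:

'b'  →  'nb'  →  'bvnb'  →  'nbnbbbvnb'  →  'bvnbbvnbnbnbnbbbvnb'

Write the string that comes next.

Replace each of the 19 characters of bvnbbvnbnbnbnbbbvnb in place — nb nbb bv nb nb nbb bv nb bv nb bv nb bv nb nb nb nbb bv nb — and concatenate.

nbnbbbvnbnbnbbbvnbbvnbbvnbbvnbnbnbnbbbvnb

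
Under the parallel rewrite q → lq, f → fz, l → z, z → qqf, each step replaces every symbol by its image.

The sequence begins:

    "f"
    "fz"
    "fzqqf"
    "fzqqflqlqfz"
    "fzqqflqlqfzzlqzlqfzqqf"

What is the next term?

φ(fzqqflqlqfzzlqzlqfzqqf) expands symbol-by-symbol to fz qqf lq lq fz z lq z lq fz qqf qqf z lq qqf z lq fz qqf lq lq fz; joining the 22 pieces gives the next term.

fzqqflqlqfzzlqzlqfzqqfqqfzlqqqfzlqfzqqflqlqfz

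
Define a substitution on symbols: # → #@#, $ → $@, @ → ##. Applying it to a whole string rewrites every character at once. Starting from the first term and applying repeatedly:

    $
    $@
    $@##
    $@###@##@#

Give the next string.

$@###@##@##@####@##@####@#

Expanding $@###@##@#: $→$@, @→##, #→#@#, #→#@#, #→#@#, @→##, #→#@#, #→#@#, @→##, #→#@#. Concatenated: $@ ## #@# #@# #@# ## #@# #@# ## #@#.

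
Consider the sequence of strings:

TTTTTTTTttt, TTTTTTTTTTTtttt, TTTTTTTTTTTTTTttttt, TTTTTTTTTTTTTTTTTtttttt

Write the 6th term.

Each string has the form T^{3n+2} t^{n+1}, where the shown terms are n = 2, 3, 4, 5.
For term 6, n = 7, so the run lengths are 23, 8.

TTTTTTTTTTTTTTTTTTTTTTTtttttttt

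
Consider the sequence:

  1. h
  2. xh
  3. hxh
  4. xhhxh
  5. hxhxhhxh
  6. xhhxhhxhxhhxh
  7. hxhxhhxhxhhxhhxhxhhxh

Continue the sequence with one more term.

Each term (from the third on) is the two preceding terms concatenated in order: term 3 = h·xh = hxh.
Continuing: xhhxhhxhxhhxh · hxhxhhxhxhhxhhxhxhhxh gives term 8.

xhhxhhxhxhhxhhxhxhhxhxhhxhhxhxhhxh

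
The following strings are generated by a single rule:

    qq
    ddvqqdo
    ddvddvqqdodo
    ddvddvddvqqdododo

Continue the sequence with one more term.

s(k+1) = ddv·s(k)·do, so each term gains ddv as a prefix and do as a suffix.
So the next term is ddv·ddvddvddvqqdododo·do.

ddvddvddvddvqqdodododo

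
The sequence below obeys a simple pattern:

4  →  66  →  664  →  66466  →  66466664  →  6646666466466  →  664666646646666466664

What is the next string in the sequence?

6646666466466664666646646666466466

Each term (from the third on) is the previous term followed by the one before it: term 3 = 66·4 = 664.
So term 8 is 664666646646666466664·6646666466466.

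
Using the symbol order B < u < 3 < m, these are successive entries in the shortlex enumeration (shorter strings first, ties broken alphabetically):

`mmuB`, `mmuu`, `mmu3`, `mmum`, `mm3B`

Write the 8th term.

mm3m

Stepping forward 3 times from mm3B: mm3B → mm3u → mm33, then the target.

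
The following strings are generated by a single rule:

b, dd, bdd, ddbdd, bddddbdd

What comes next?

Each term (from the third on) is the two preceding terms concatenated in order: term 3 = b·dd = bdd.
The next term joins ddbdd and bddddbdd.

ddbddbddddbdd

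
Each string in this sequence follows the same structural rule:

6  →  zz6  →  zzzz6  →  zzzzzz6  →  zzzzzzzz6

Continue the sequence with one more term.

zzzzzzzzzz6

Each term is the previous one with zz prepended.
One more step from zzzzzzzz6 gives the answer.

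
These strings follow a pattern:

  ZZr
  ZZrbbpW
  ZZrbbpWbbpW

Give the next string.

Each term is the previous one with bbpW appended.
So the next term is ZZrbbpWbbpW·bbpW.

ZZrbbpWbbpWbbpW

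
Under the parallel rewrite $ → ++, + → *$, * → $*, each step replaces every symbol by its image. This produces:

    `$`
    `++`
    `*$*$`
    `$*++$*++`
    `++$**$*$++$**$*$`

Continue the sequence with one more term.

*$*$++$*$*++$*++*$*$++$*$*++$*++

Applying the rule to each of the 16 symbols of ++$**$*$++$**$*$ gives the pieces *$ *$ ++ $* $* ++ $* ++ *$ *$ ++ $* $* ++ $* ++, which concatenate to the answer.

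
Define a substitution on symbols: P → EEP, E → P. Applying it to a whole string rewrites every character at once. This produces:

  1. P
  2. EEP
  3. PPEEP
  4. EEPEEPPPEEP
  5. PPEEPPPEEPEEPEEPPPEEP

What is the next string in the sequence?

Replace each of the 21 characters of PPEEPPPEEPEEPEEPPPEEP in place — EEP EEP P P EEP EEP EEP P P EEP P P EEP P P EEP EEP EEP P P EEP — and concatenate.

EEPEEPPPEEPEEPEEPPPEEPPPEEPPPEEPEEPEEPPPEEP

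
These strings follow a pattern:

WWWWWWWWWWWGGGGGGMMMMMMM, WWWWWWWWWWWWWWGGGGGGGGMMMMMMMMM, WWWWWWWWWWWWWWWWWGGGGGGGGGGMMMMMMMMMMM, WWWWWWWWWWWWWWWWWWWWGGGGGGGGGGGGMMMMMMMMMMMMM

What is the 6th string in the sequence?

The n-th term is 3n+2 W's then 2n G's then 2n+1 M's, where the shown terms are n = 3, 4, 5, 6.
Setting n = 8 gives 26, 16, 17 characters in each block.

WWWWWWWWWWWWWWWWWWWWWWWWWWGGGGGGGGGGGGGGGGMMMMMMMMMMMMMMMMM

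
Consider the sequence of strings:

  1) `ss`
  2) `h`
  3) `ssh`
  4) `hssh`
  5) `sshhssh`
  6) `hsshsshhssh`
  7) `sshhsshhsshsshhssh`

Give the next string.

Each term (from the third on) is the two preceding terms concatenated in order: term 3 = ss·h = ssh.
So term 8 is hsshsshhssh·sshhsshhsshsshhssh.

hsshsshhsshsshhsshhsshsshhssh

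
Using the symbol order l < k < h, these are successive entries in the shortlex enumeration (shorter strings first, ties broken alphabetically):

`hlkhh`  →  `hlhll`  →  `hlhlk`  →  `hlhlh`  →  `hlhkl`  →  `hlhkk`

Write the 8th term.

hlhhl

Continuing the enumeration 2 steps past hlhkk: hlhkk → hlhkh → (answer).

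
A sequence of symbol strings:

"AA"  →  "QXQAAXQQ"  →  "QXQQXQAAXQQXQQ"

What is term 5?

Every step adds QXQ to the front and XQQ to the end of the previous string.
From QXQQXQAAXQQXQQ, 2 further steps: QXQQXQAAXQQXQQ → QXQQXQQXQAAXQQXQQXQQ → (answer).

QXQQXQQXQQXQAAXQQXQQXQQXQQ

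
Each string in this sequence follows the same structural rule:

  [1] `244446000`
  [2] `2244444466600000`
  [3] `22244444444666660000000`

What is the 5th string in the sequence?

Each string has the form 2^{n} 4^{2n+2} 6^{2n-1} 0^{2n+1} (n = 1, 2, …).
Setting n = 5 gives 5, 12, 9, 11 characters in each block.

2222244444444444466666666600000000000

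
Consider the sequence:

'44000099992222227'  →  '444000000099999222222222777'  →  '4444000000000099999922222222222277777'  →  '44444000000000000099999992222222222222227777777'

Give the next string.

444444000000000000000099999999222222222222222222777777777

Term n consists of n+1 4's, followed by 3n+1 0's, followed by n+3 9's, followed by 3n+3 2's, followed by 2n-1 7's (n = 1, 2, …).
At n = 5 the blocks have lengths 6, 16, 8, 18, 9.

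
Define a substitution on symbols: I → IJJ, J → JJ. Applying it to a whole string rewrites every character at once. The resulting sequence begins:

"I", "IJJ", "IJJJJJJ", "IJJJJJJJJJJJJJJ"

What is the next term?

Replace each of the 15 characters of IJJJJJJJJJJJJJJ in place — IJJ JJ JJ JJ JJ JJ JJ JJ JJ JJ JJ JJ JJ JJ JJ — and concatenate.

IJJJJJJJJJJJJJJJJJJJJJJJJJJJJJJ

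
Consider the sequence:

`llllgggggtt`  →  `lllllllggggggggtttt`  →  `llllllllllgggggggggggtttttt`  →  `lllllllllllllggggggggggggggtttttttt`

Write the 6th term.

Each string has the form l^{3n-2} g^{3n-1} t^{2n-2}, where the shown terms are n = 2, 3, 4, 5.
For term 6, n = 7, so the run lengths are 19, 20, 12.

lllllllllllllllllllggggggggggggggggggggtttttttttttt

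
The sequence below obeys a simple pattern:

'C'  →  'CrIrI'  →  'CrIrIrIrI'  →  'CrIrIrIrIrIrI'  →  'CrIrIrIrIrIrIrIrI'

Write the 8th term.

Each term is the previous one with rIrI appended.
From CrIrIrIrIrIrIrIrI, 3 further steps: CrIrIrIrIrIrIrIrI → CrIrIrIrIrIrIrIrIrIrI → CrIrIrIrIrIrIrIrIrIrIrIrI → (answer).

CrIrIrIrIrIrIrIrIrIrIrIrIrIrI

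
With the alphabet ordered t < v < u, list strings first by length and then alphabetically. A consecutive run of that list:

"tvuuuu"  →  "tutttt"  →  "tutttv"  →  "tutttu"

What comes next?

The successor of tutttu increments the rightmost position that isn't already u and resets every position after it to t.

tuttvt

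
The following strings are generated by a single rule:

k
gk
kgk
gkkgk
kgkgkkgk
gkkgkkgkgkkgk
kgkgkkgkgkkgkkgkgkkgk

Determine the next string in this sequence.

gkkgkkgkgkkgkkgkgkkgkgkkgkkgkgkkgk

This is a Fibonacci-style word recurrence s(k) = s(k−2)·s(k−1): e.g. k·gk = kgk.
The next term joins gkkgkkgkgkkgk and kgkgkkgkgkkgkkgkgkkgk.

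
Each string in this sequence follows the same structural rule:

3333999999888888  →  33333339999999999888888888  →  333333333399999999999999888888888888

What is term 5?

Reading off run lengths: 3 runs 4, 7, 10; 9 runs 6, 10, 14; 8 runs 6, 9, 12 — each is linear in n (n = 1, 2, …).
For term 5, n = 5, so the run lengths are 16, 22, 18.

33333333333333339999999999999999999999888888888888888888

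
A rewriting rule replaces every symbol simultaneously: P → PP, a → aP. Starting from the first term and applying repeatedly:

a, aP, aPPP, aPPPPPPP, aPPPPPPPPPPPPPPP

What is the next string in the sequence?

φ(aPPPPPPPPPPPPPPP) expands symbol-by-symbol to aP PP PP PP PP PP PP PP PP PP PP PP PP PP PP PP; joining the 16 pieces gives the next term.

aPPPPPPPPPPPPPPPPPPPPPPPPPPPPPPP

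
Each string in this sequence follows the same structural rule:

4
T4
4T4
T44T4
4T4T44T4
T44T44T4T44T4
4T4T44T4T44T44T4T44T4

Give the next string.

This is a Fibonacci-style word recurrence s(k) = s(k−2)·s(k−1): e.g. 4·T4 = 4T4.
Continuing: T44T44T4T44T4 · 4T4T44T4T44T44T4T44T4 gives term 8.

T44T44T4T44T44T4T44T4T44T44T4T44T4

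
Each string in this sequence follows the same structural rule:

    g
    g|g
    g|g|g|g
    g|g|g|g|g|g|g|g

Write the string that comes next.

g|g|g|g|g|g|g|g|g|g|g|g|g|g|g|g

Every step duplicates the string with '|' between the halves.
One more doubling of g|g|g|g|g|g|g|g gives the answer.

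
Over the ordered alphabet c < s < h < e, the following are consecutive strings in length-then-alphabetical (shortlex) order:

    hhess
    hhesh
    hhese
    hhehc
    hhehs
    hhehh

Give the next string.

Treat hhehh as a base-4 numeral over the given alphabet and add one, carrying through any trailing e's.

hhehe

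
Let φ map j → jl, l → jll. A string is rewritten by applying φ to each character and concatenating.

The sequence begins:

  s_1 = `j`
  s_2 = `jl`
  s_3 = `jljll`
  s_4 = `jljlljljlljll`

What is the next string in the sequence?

Replace each of the 13 characters of jljlljljlljll in place — jl jll jl jll jll jl jll jl jll jll jl jll jll — and concatenate.

jljlljljlljlljljlljljlljlljljlljll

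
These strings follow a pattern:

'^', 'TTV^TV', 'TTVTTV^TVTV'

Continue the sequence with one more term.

Each term wraps the previous one in TTV on the left and TV on the right.
Applying this once more to TTVTTV^TVTV:

TTVTTVTTV^TVTVTV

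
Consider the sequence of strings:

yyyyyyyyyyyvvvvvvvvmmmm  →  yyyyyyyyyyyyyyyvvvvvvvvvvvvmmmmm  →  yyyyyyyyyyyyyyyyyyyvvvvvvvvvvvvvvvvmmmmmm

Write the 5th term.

Term n consists of 4n+3 y's, followed by 4n v's, followed by n+2 m's, where the shown terms are n = 2, 3, 4.
For term 5, n = 6, so the run lengths are 27, 24, 8.

yyyyyyyyyyyyyyyyyyyyyyyyyyyvvvvvvvvvvvvvvvvvvvvvvvvmmmmmmmm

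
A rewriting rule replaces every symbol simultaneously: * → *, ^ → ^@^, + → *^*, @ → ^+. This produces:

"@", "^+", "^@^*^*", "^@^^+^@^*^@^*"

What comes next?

Applying the rule to each of the 13 symbols of ^@^^+^@^*^@^* gives the pieces ^@^ ^+ ^@^ ^@^ *^* ^@^ ^+ ^@^ * ^@^ ^+ ^@^ *, which concatenate to the answer.

^@^^+^@^^@^*^*^@^^+^@^*^@^^+^@^*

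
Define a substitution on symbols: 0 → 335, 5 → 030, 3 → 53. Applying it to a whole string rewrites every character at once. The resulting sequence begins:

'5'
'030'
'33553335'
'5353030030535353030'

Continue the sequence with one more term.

Rewriting the 19 symbols of 5353030030535353030 one by one yields 030 53 030 53 335 53 335 335 53 335 030 53 030 53 030 53 335 53 335; concatenated:

0305303053335533353355333503053030530305333553335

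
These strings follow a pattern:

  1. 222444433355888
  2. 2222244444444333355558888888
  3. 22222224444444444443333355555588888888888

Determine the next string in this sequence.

Term n consists of 2n+1 2's, followed by 4n 4's, followed by n+2 3's, followed by 2n 5's, followed by 4n-1 8's (n = 1, 2, …).
At n = 4 the blocks have lengths 9, 16, 6, 8, 15.

222222222444444444444444433333355555555888888888888888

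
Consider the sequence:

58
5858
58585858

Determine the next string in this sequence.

5858585858585858

s(k+1) = s(k)·s(k) — each term doubles the last.
So the next term is two copies of 58585858.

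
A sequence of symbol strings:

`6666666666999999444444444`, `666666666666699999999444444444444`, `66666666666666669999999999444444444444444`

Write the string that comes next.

6666666666666666666999999999999444444444444444444

The n-th term is 3n+1 6's then 2n 9's then 3n 4's, where the shown terms are n = 3, 4, 5.
At n = 6 the blocks have lengths 19, 12, 18.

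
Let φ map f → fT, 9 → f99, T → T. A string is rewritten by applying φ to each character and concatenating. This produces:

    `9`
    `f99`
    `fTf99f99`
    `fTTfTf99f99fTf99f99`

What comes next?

Rewriting the 19 symbols of fTTfTf99f99fTf99f99 one by one yields fT T T fT T fT f99 f99 fT f99 f99 fT T fT f99 f99 fT f99 f99; concatenated:

fTTTfTTfTf99f99fTf99f99fTTfTf99f99fTf99f99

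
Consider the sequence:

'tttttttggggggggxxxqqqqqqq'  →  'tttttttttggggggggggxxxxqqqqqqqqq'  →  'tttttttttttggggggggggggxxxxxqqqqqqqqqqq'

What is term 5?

The n-th term is 2n+1 t's then 2n+2 g's then n x's then 2n+1 q's, where the shown terms are n = 3, 4, 5.
Setting n = 7 gives 15, 16, 7, 15 characters in each block.

tttttttttttttttggggggggggggggggxxxxxxxqqqqqqqqqqqqqqq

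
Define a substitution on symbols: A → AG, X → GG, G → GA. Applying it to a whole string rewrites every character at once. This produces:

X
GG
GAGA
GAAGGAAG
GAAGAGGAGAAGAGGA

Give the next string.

Replace each of the 16 characters of GAAGAGGAGAAGAGGA in place — GA AG AG GA AG GA GA AG GA AG AG GA AG GA GA AG — and concatenate.

GAAGAGGAAGGAGAAGGAAGAGGAAGGAGAAG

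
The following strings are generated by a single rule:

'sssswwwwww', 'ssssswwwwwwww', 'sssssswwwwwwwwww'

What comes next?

ssssssswwwwwwwwwwww

Term n consists of n+1 s's, followed by 2n w's, where the shown terms are n = 3, 4, 5.
Setting n = 6 gives 7, 12 characters in each block.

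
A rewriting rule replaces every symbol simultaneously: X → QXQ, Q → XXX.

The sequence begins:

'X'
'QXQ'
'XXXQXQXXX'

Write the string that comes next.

Expanding XXXQXQXXX: X→QXQ, X→QXQ, X→QXQ, Q→XXX, X→QXQ, Q→XXX, X→QXQ, X→QXQ, X→QXQ. Concatenated: QXQ QXQ QXQ XXX QXQ XXX QXQ QXQ QXQ.

QXQQXQQXQXXXQXQXXXQXQQXQQXQ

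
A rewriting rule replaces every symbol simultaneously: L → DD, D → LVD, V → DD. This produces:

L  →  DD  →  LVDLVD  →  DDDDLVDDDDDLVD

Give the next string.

Replace each of the 14 characters of DDDDLVDDDDDLVD in place — LVD LVD LVD LVD DD DD LVD LVD LVD LVD LVD DD DD LVD — and concatenate.

LVDLVDLVDLVDDDDDLVDLVDLVDLVDLVDDDDDLVD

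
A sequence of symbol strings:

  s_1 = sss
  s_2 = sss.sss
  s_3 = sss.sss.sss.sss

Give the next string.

Each string is two copies of the previous one joined by '.'.
Doubling sss.sss.sss.sss with '.' between the halves:

sss.sss.sss.sss.sss.sss.sss.sss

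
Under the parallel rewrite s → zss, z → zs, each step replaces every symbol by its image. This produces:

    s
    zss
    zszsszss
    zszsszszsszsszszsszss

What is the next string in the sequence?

Rewriting the 21 symbols of zszsszszsszsszszsszss one by one yields zs zss zs zss zss zs zss zs zss zss zs zss zss zs zss zs zss zss zs zss zss; concatenated:

zszsszszsszsszszsszszsszsszszsszsszszsszszsszsszszsszss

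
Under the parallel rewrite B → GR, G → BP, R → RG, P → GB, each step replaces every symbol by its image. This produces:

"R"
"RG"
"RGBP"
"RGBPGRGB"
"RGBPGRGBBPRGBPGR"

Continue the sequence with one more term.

RGBPGRGBBPRGBPGRGRGBRGBPGRGBBPRG

φ(RGBPGRGBBPRGBPGR) expands symbol-by-symbol to RG BP GR GB BP RG BP GR GR GB RG BP GR GB BP RG; joining the 16 pieces gives the next term.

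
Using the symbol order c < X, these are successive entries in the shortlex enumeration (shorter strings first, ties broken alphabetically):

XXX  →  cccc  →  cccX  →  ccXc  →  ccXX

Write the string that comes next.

cXcc

Find the rightmost character of ccXX below X, bump it to the next letter, and reset everything to its right to c.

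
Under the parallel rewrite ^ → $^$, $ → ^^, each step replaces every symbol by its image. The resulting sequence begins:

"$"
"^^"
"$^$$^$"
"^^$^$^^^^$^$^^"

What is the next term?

$^$$^$^^$^$^^$^$$^$$^$$^$^^$^$^^$^$$^$

φ(^^$^$^^^^$^$^^) expands symbol-by-symbol to $^$ $^$ ^^ $^$ ^^ $^$ $^$ $^$ $^$ ^^ $^$ ^^ $^$ $^$; joining the 14 pieces gives the next term.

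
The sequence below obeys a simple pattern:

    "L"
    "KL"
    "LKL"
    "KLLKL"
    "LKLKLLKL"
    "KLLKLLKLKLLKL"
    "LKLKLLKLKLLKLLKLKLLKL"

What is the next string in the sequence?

KLLKLLKLKLLKLLKLKLLKLKLLKLLKLKLLKL

From term 3 onward, concatenate the second-to-last term with the last: L·KL = LKL, KL·LKL = KLLKL, …
So term 8 is KLLKLLKLKLLKL·LKLKLLKLKLLKLLKLKLLKL.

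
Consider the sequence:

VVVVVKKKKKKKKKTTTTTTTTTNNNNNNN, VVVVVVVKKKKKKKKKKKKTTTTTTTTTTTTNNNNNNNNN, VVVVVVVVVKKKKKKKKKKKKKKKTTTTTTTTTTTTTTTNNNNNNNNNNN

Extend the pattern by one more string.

Term n consists of 2n-1 V's, followed by 3n K's, followed by 3n T's, followed by 2n+1 N's, where the shown terms are n = 3, 4, 5.
Setting n = 6 gives 11, 18, 18, 13 characters in each block.

VVVVVVVVVVVKKKKKKKKKKKKKKKKKKTTTTTTTTTTTTTTTTTTNNNNNNNNNNNNN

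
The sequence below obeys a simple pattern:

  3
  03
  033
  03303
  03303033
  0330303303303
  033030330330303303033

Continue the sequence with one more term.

From term 3 onward, concatenate the last term with the second-to-last: 03·3 = 033, 033·03 = 03303, …
The next term joins 033030330330303303033 and 0330303303303.

0330303303303033030330330303303303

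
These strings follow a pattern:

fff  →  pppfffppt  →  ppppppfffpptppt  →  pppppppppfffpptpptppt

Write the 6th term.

Every step adds ppp to the front and ppt to the end of the previous string.
From pppppppppfffpptpptppt, 2 further steps: pppppppppfffpptpptppt → ppppppppppppfffpptpptpptppt → (answer).

pppppppppppppppfffpptpptpptpptppt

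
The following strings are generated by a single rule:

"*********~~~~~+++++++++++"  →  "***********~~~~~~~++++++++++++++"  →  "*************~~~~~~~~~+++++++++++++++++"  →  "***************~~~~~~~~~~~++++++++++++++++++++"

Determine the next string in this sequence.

*****************~~~~~~~~~~~~~+++++++++++++++++++++++

Reading off run lengths: * runs 9, 11, 13, 15; ~ runs 5, 7, 9, 11; + runs 11, 14, 17, 20 — each is linear in n, where the shown terms are n = 3, 4, 5, 6.
At n = 7 the blocks have lengths 17, 13, 23.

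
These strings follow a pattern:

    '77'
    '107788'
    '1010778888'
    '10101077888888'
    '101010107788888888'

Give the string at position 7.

s(k+1) = 10·s(k)·88, so each term gains 10 as a prefix and 88 as a suffix.
From 101010107788888888, 2 further steps: 101010107788888888 → 1010101010778888888888 → (answer).

10101010101077888888888888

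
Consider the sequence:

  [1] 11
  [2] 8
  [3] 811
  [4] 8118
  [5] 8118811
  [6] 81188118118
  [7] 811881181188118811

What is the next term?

81188118118811881181188118118

From term 3 onward, concatenate the last term with the second-to-last: 8·11 = 811, 811·8 = 8118, …
So term 8 is 811881181188118811·81188118118.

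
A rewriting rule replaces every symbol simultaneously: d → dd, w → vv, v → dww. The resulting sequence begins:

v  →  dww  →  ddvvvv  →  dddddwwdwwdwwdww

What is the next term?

ddddddddddvvvvddvvvvddvvvvddvvvv

Replace each of the 16 characters of dddddwwdwwdwwdww in place — dd dd dd dd dd vv vv dd vv vv dd vv vv dd vv vv — and concatenate.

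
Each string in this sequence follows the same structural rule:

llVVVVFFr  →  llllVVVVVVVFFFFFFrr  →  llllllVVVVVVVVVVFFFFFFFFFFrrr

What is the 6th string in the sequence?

Term n consists of 2n l's, followed by 3n+1 V's, followed by 4n-2 F's, followed by n r's (n = 1, 2, …).
At n = 6 the blocks have lengths 12, 19, 22, 6.

llllllllllllVVVVVVVVVVVVVVVVVVVFFFFFFFFFFFFFFFFFFFFFFrrrrrr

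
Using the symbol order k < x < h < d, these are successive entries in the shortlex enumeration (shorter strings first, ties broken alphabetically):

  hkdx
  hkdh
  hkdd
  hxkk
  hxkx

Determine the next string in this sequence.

Treat hxkx as a base-4 numeral over the given alphabet and add one, carrying through any trailing d's.

hxkh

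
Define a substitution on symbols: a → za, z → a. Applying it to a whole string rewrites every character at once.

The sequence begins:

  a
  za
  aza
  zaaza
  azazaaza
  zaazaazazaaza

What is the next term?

Rewriting the 13 symbols of zaazaazazaaza one by one yields a za za a za za a za a za za a za; concatenated:

azazaazazaazaazazaaza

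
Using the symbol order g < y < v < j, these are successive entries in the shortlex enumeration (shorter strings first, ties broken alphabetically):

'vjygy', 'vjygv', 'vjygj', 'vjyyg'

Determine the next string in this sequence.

vjyyy

The successor of vjyyg increments the rightmost position that isn't already j and resets every position after it to g.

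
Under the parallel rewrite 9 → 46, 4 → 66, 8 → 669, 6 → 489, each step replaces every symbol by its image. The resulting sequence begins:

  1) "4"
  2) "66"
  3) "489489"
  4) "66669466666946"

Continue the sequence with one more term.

Applying the rule to each of the 14 symbols of 66669466666946 gives the pieces 489 489 489 489 46 66 489 489 489 489 489 46 66 489, which concatenate to the answer.

48948948948946664894894894894894666489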